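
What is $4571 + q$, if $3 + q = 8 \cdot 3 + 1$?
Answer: $4593$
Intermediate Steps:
$q = 22$ ($q = -3 + \left(8 \cdot 3 + 1\right) = -3 + \left(24 + 1\right) = -3 + 25 = 22$)
$4571 + q = 4571 + 22 = 4593$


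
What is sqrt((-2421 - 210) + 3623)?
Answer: 4*sqrt(62) ≈ 31.496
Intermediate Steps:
sqrt((-2421 - 210) + 3623) = sqrt(-2631 + 3623) = sqrt(992) = 4*sqrt(62)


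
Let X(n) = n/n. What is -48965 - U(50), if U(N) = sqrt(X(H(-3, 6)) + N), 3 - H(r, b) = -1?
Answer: -48965 - sqrt(51) ≈ -48972.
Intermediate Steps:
H(r, b) = 4 (H(r, b) = 3 - 1*(-1) = 3 + 1 = 4)
X(n) = 1
U(N) = sqrt(1 + N)
-48965 - U(50) = -48965 - sqrt(1 + 50) = -48965 - sqrt(51)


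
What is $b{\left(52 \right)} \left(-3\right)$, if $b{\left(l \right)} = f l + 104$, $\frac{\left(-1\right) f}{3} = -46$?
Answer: $-21840$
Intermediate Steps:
$f = 138$ ($f = \left(-3\right) \left(-46\right) = 138$)
$b{\left(l \right)} = 104 + 138 l$ ($b{\left(l \right)} = 138 l + 104 = 104 + 138 l$)
$b{\left(52 \right)} \left(-3\right) = \left(104 + 138 \cdot 52\right) \left(-3\right) = \left(104 + 7176\right) \left(-3\right) = 7280 \left(-3\right) = -21840$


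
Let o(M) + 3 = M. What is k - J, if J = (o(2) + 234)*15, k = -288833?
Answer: -292328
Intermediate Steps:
o(M) = -3 + M
J = 3495 (J = ((-3 + 2) + 234)*15 = (-1 + 234)*15 = 233*15 = 3495)
k - J = -288833 - 1*3495 = -288833 - 3495 = -292328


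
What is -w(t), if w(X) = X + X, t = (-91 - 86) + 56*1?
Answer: 242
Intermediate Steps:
t = -121 (t = -177 + 56 = -121)
w(X) = 2*X
-w(t) = -2*(-121) = -1*(-242) = 242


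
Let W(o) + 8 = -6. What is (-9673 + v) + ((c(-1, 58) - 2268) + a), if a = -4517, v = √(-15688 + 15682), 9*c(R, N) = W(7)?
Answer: -148136/9 + I*√6 ≈ -16460.0 + 2.4495*I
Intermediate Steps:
W(o) = -14 (W(o) = -8 - 6 = -14)
c(R, N) = -14/9 (c(R, N) = (⅑)*(-14) = -14/9)
v = I*√6 (v = √(-6) = I*√6 ≈ 2.4495*I)
(-9673 + v) + ((c(-1, 58) - 2268) + a) = (-9673 + I*√6) + ((-14/9 - 2268) - 4517) = (-9673 + I*√6) + (-20426/9 - 4517) = (-9673 + I*√6) - 61079/9 = -148136/9 + I*√6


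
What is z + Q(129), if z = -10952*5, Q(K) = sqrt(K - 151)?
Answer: -54760 + I*sqrt(22) ≈ -54760.0 + 4.6904*I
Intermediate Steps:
Q(K) = sqrt(-151 + K)
z = -54760
z + Q(129) = -54760 + sqrt(-151 + 129) = -54760 + sqrt(-22) = -54760 + I*sqrt(22)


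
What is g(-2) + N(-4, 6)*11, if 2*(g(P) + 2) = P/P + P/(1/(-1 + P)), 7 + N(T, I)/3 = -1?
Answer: -525/2 ≈ -262.50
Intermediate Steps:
N(T, I) = -24 (N(T, I) = -21 + 3*(-1) = -21 - 3 = -24)
g(P) = -3/2 + P*(-1 + P)/2 (g(P) = -2 + (P/P + P/(1/(-1 + P)))/2 = -2 + (1 + P*(-1 + P))/2 = -2 + (1/2 + P*(-1 + P)/2) = -3/2 + P*(-1 + P)/2)
g(-2) + N(-4, 6)*11 = (-3/2 + (1/2)*(-2)**2 - 1/2*(-2)) - 24*11 = (-3/2 + (1/2)*4 + 1) - 264 = (-3/2 + 2 + 1) - 264 = 3/2 - 264 = -525/2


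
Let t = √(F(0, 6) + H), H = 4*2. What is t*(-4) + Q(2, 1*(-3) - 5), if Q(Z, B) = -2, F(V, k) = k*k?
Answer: -2 - 8*√11 ≈ -28.533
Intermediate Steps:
F(V, k) = k²
H = 8
t = 2*√11 (t = √(6² + 8) = √(36 + 8) = √44 = 2*√11 ≈ 6.6332)
t*(-4) + Q(2, 1*(-3) - 5) = (2*√11)*(-4) - 2 = -8*√11 - 2 = -2 - 8*√11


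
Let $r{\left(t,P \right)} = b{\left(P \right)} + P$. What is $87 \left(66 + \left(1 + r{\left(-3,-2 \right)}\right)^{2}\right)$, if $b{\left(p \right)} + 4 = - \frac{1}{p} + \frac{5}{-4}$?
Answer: $\frac{137895}{16} \approx 8618.4$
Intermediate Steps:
$b{\left(p \right)} = - \frac{21}{4} - \frac{1}{p}$ ($b{\left(p \right)} = -4 + \left(- \frac{1}{p} + \frac{5}{-4}\right) = -4 + \left(- \frac{1}{p} + 5 \left(- \frac{1}{4}\right)\right) = -4 - \left(\frac{5}{4} + \frac{1}{p}\right) = - \frac{21}{4} - \frac{1}{p}$)
$r{\left(t,P \right)} = - \frac{21}{4} + P - \frac{1}{P}$ ($r{\left(t,P \right)} = \left(- \frac{21}{4} - \frac{1}{P}\right) + P = - \frac{21}{4} + P - \frac{1}{P}$)
$87 \left(66 + \left(1 + r{\left(-3,-2 \right)}\right)^{2}\right) = 87 \left(66 + \left(1 - \frac{27}{4}\right)^{2}\right) = 87 \left(66 + \left(- \frac{23}{4}\right)^{2}\right) = 87 \left(66 + \frac{529}{16}\right) = 87 \cdot \frac{1585}{16} = \frac{137895}{16}$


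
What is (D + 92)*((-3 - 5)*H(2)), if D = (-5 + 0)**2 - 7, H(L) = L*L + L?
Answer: -5280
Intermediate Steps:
H(L) = L + L**2 (H(L) = L**2 + L = L + L**2)
D = 18 (D = (-5)**2 - 7 = 25 - 7 = 18)
(D + 92)*((-3 - 5)*H(2)) = (18 + 92)*((-3 - 5)*(2*(1 + 2))) = 110*(-16*3) = 110*(-8*6) = 110*(-48) = -5280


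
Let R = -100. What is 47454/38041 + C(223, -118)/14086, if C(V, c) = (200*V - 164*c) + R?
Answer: 1548715488/267922763 ≈ 5.7805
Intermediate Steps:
C(V, c) = -100 - 164*c + 200*V (C(V, c) = (200*V - 164*c) - 100 = (-164*c + 200*V) - 100 = -100 - 164*c + 200*V)
47454/38041 + C(223, -118)/14086 = 47454/38041 + (-100 - 164*(-118) + 200*223)/14086 = 47454*(1/38041) + (-100 + 19352 + 44600)*(1/14086) = 47454/38041 + 63852*(1/14086) = 47454/38041 + 31926/7043 = 1548715488/267922763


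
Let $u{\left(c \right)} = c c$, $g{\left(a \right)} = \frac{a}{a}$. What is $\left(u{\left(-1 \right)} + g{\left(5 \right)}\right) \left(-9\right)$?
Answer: $-18$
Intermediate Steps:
$g{\left(a \right)} = 1$
$u{\left(c \right)} = c^{2}$
$\left(u{\left(-1 \right)} + g{\left(5 \right)}\right) \left(-9\right) = \left(\left(-1\right)^{2} + 1\right) \left(-9\right) = \left(1 + 1\right) \left(-9\right) = 2 \left(-9\right) = -18$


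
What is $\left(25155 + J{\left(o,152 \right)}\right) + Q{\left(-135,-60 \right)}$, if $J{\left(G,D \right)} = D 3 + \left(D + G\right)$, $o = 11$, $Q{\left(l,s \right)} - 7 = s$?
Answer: $25721$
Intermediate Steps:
$Q{\left(l,s \right)} = 7 + s$
$J{\left(G,D \right)} = G + 4 D$ ($J{\left(G,D \right)} = 3 D + \left(D + G\right) = G + 4 D$)
$\left(25155 + J{\left(o,152 \right)}\right) + Q{\left(-135,-60 \right)} = \left(25155 + \left(11 + 4 \cdot 152\right)\right) + \left(7 - 60\right) = \left(25155 + \left(11 + 608\right)\right) - 53 = \left(25155 + 619\right) - 53 = 25774 - 53 = 25721$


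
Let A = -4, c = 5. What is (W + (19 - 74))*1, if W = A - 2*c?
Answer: -69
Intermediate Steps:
W = -14 (W = -4 - 2*5 = -4 - 10 = -14)
(W + (19 - 74))*1 = (-14 + (19 - 74))*1 = (-14 - 55)*1 = -69*1 = -69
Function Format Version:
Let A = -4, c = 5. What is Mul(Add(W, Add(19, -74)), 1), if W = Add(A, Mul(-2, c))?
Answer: -69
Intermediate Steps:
W = -14 (W = Add(-4, Mul(-2, 5)) = Add(-4, -10) = -14)
Mul(Add(W, Add(19, -74)), 1) = Mul(Add(-14, Add(19, -74)), 1) = Mul(Add(-14, -55), 1) = Mul(-69, 1) = -69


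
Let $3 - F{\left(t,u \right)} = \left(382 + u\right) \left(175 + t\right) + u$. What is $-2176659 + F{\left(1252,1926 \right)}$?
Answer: $-5472098$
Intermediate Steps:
$F{\left(t,u \right)} = 3 - u - \left(175 + t\right) \left(382 + u\right)$ ($F{\left(t,u \right)} = 3 - \left(\left(382 + u\right) \left(175 + t\right) + u\right) = 3 - \left(\left(175 + t\right) \left(382 + u\right) + u\right) = 3 - \left(u + \left(175 + t\right) \left(382 + u\right)\right) = 3 - u - \left(175 + t\right) \left(382 + u\right)$)
$-2176659 + F{\left(1252,1926 \right)} = -2176659 - \left(884087 + 2411352\right) = -2176659 - 3295439 = -5472098$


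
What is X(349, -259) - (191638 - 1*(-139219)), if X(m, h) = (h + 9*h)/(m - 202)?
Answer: -6948367/21 ≈ -3.3087e+5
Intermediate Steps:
X(m, h) = 10*h/(-202 + m) (X(m, h) = (10*h)/(-202 + m) = 10*h/(-202 + m))
X(349, -259) - (191638 - 1*(-139219)) = 10*(-259)/(-202 + 349) - (191638 - 1*(-139219)) = 10*(-259)/147 - (191638 + 139219) = 10*(-259)*(1/147) - 1*330857 = -370/21 - 330857 = -6948367/21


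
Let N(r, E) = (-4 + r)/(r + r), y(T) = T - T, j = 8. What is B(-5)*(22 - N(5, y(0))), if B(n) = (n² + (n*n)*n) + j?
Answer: -10074/5 ≈ -2014.8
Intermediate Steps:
y(T) = 0
B(n) = 8 + n² + n³ (B(n) = (n² + (n*n)*n) + 8 = (n² + n²*n) + 8 = (n² + n³) + 8 = 8 + n² + n³)
N(r, E) = (-4 + r)/(2*r) (N(r, E) = (-4 + r)/((2*r)) = (-4 + r)*(1/(2*r)) = (-4 + r)/(2*r))
B(-5)*(22 - N(5, y(0))) = (8 + (-5)² + (-5)³)*(22 - (-4 + 5)/(2*5)) = (8 + 25 - 125)*(22 - 1/(2*5)) = -92*(22 - 1*⅒) = -92*(22 - ⅒) = -92*219/10 = -10074/5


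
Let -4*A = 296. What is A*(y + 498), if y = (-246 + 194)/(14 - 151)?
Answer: -5052572/137 ≈ -36880.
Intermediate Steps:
y = 52/137 (y = -52/(-137) = -52*(-1/137) = 52/137 ≈ 0.37956)
A = -74 (A = -¼*296 = -74)
A*(y + 498) = -74*(52/137 + 498) = -74*68278/137 = -5052572/137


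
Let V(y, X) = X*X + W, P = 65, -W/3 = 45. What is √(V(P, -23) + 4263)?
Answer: √4657 ≈ 68.242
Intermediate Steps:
W = -135 (W = -3*45 = -135)
V(y, X) = -135 + X² (V(y, X) = X*X - 135 = X² - 135 = -135 + X²)
√(V(P, -23) + 4263) = √((-135 + (-23)²) + 4263) = √((-135 + 529) + 4263) = √(394 + 4263) = √4657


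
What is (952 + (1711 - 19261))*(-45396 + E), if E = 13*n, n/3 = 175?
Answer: 640201458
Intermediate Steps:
n = 525 (n = 3*175 = 525)
E = 6825 (E = 13*525 = 6825)
(952 + (1711 - 19261))*(-45396 + E) = (952 + (1711 - 19261))*(-45396 + 6825) = (952 - 17550)*(-38571) = -16598*(-38571) = 640201458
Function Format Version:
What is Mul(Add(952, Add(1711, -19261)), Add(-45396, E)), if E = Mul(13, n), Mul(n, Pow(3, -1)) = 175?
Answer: 640201458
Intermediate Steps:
n = 525 (n = Mul(3, 175) = 525)
E = 6825 (E = Mul(13, 525) = 6825)
Mul(Add(952, Add(1711, -19261)), Add(-45396, E)) = Mul(Add(952, Add(1711, -19261)), Add(-45396, 6825)) = Mul(Add(952, -17550), -38571) = Mul(-16598, -38571) = 640201458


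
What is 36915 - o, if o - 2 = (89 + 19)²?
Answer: 25249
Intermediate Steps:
o = 11666 (o = 2 + (89 + 19)² = 2 + 108² = 2 + 11664 = 11666)
36915 - o = 36915 - 1*11666 = 36915 - 11666 = 25249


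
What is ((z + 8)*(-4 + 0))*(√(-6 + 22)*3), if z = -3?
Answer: -240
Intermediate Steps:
((z + 8)*(-4 + 0))*(√(-6 + 22)*3) = ((-3 + 8)*(-4 + 0))*(√(-6 + 22)*3) = (5*(-4))*(√16*3) = -80*3 = -20*12 = -240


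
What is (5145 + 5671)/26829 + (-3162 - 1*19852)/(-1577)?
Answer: 634499438/42309333 ≈ 14.997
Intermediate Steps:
(5145 + 5671)/26829 + (-3162 - 1*19852)/(-1577) = 10816*(1/26829) + (-3162 - 19852)*(-1/1577) = 10816/26829 - 23014*(-1/1577) = 10816/26829 + 23014/1577 = 634499438/42309333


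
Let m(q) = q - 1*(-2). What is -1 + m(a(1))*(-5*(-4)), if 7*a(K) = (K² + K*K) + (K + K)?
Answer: 353/7 ≈ 50.429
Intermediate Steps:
a(K) = 2*K/7 + 2*K²/7 (a(K) = ((K² + K*K) + (K + K))/7 = ((K² + K²) + 2*K)/7 = (2*K² + 2*K)/7 = (2*K + 2*K²)/7 = 2*K/7 + 2*K²/7)
m(q) = 2 + q (m(q) = q + 2 = 2 + q)
-1 + m(a(1))*(-5*(-4)) = -1 + (2 + (2/7)*1*(1 + 1))*(-5*(-4)) = -1 + (2 + (2/7)*1*2)*20 = -1 + (2 + 4/7)*20 = -1 + (18/7)*20 = -1 + 360/7 = 353/7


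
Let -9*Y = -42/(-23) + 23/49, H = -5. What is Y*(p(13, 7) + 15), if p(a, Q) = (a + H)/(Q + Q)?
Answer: -281983/71001 ≈ -3.9715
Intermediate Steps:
p(a, Q) = (-5 + a)/(2*Q) (p(a, Q) = (a - 5)/(Q + Q) = (-5 + a)/((2*Q)) = (-5 + a)*(1/(2*Q)) = (-5 + a)/(2*Q))
Y = -2587/10143 (Y = -(-42/(-23) + 23/49)/9 = -(-42*(-1/23) + 23*(1/49))/9 = -(42/23 + 23/49)/9 = -1/9*2587/1127 = -2587/10143 ≈ -0.25505)
Y*(p(13, 7) + 15) = -2587*((1/2)*(-5 + 13)/7 + 15)/10143 = -2587*((1/2)*(1/7)*8 + 15)/10143 = -2587*(4/7 + 15)/10143 = -2587/10143*109/7 = -281983/71001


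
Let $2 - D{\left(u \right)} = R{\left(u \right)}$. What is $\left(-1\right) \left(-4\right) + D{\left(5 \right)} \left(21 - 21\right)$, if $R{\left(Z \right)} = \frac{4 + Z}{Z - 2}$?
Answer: $4$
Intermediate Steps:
$R{\left(Z \right)} = \frac{4 + Z}{-2 + Z}$
$D{\left(u \right)} = 2 - \frac{4 + u}{-2 + u}$
$\left(-1\right) \left(-4\right) + D{\left(5 \right)} \left(21 - 21\right) = \left(-1\right) \left(-4\right) + \frac{-8 + 5}{-2 + 5} \left(21 - 21\right) = 4 + \frac{1}{3} \left(-3\right) \left(21 - 21\right) = 4 + \frac{1}{3} \left(-3\right) 0 = 4 - 0 = 4 + 0 = 4$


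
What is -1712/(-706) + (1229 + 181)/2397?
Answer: 18082/6001 ≈ 3.0132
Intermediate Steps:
-1712/(-706) + (1229 + 181)/2397 = -1712*(-1/706) + 1410*(1/2397) = 856/353 + 10/17 = 18082/6001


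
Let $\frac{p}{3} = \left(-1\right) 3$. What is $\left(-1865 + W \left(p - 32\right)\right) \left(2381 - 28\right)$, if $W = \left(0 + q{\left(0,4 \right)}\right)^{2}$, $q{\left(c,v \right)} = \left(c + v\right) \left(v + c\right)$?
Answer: $-29085433$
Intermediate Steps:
$p = -9$ ($p = 3 \left(\left(-1\right) 3\right) = 3 \left(-3\right) = -9$)
$q{\left(c,v \right)} = \left(c + v\right)^{2}$ ($q{\left(c,v \right)} = \left(c + v\right) \left(c + v\right) = \left(c + v\right)^{2}$)
$W = 256$ ($W = \left(0 + \left(0 + 4\right)^{2}\right)^{2} = \left(0 + 4^{2}\right)^{2} = \left(0 + 16\right)^{2} = 16^{2} = 256$)
$\left(-1865 + W \left(p - 32\right)\right) \left(2381 - 28\right) = \left(-1865 + 256 \left(-9 - 32\right)\right) \left(2381 - 28\right) = \left(-1865 + 256 \left(-41\right)\right) 2353 = \left(-1865 - 10496\right) 2353 = \left(-12361\right) 2353 = -29085433$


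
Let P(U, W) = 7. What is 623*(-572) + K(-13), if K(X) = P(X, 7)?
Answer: -356349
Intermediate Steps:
K(X) = 7
623*(-572) + K(-13) = 623*(-572) + 7 = -356356 + 7 = -356349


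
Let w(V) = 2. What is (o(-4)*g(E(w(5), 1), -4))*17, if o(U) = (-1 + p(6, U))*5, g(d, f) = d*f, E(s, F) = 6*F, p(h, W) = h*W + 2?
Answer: 46920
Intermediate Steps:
p(h, W) = 2 + W*h (p(h, W) = W*h + 2 = 2 + W*h)
o(U) = 5 + 30*U (o(U) = (-1 + (2 + U*6))*5 = (-1 + (2 + 6*U))*5 = (1 + 6*U)*5 = 5 + 30*U)
(o(-4)*g(E(w(5), 1), -4))*17 = ((5 + 30*(-4))*((6*1)*(-4)))*17 = ((5 - 120)*(6*(-4)))*17 = -115*(-24)*17 = 2760*17 = 46920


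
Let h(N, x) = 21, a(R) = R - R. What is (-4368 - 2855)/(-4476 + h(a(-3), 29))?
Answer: 7223/4455 ≈ 1.6213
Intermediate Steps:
a(R) = 0
(-4368 - 2855)/(-4476 + h(a(-3), 29)) = (-4368 - 2855)/(-4476 + 21) = -7223/(-4455) = -7223*(-1/4455) = 7223/4455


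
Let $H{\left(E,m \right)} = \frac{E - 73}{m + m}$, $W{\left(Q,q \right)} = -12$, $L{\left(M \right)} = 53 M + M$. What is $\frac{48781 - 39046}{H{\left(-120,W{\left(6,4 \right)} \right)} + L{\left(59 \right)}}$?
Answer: $\frac{233640}{76657} \approx 3.0479$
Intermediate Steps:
$L{\left(M \right)} = 54 M$
$H{\left(E,m \right)} = \frac{-73 + E}{2 m}$
$\frac{48781 - 39046}{H{\left(-120,W{\left(6,4 \right)} \right)} + L{\left(59 \right)}} = \frac{48781 - 39046}{\frac{-73 - 120}{2 \left(-12\right)} + 54 \cdot 59} = \frac{9735}{\frac{1}{2} \left(- \frac{1}{12}\right) \left(-193\right) + 3186} = \frac{9735}{\frac{193}{24} + 3186} = \frac{9735}{\frac{76657}{24}} = 9735 \cdot \frac{24}{76657} = \frac{233640}{76657}$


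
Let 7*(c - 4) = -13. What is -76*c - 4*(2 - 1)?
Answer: -1168/7 ≈ -166.86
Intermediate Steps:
c = 15/7 (c = 4 + (1/7)*(-13) = 4 - 13/7 = 15/7 ≈ 2.1429)
-76*c - 4*(2 - 1) = -76*15/7 - 4*(2 - 1) = -1140/7 - 4*1 = -1140/7 - 4 = -1168/7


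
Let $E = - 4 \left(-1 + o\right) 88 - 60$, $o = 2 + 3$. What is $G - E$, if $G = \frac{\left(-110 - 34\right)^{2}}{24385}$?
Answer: $\frac{35817916}{24385} \approx 1468.8$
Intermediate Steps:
$o = 5$
$G = \frac{20736}{24385}$ ($G = \left(-144\right)^{2} \cdot \frac{1}{24385} = 20736 \cdot \frac{1}{24385} = \frac{20736}{24385} \approx 0.85036$)
$E = -1468$ ($E = - 4 \left(-1 + 5\right) 88 - 60 = \left(-4\right) 4 \cdot 88 - 60 = \left(-16\right) 88 - 60 = -1408 - 60 = -1468$)
$G - E = \frac{20736}{24385} - -1468 = \frac{20736}{24385} + 1468 = \frac{35817916}{24385}$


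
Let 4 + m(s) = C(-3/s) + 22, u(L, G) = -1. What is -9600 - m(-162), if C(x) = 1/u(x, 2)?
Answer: -9617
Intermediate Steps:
C(x) = -1 (C(x) = 1/(-1) = -1)
m(s) = 17 (m(s) = -4 + (-1 + 22) = -4 + 21 = 17)
-9600 - m(-162) = -9600 - 1*17 = -9600 - 17 = -9617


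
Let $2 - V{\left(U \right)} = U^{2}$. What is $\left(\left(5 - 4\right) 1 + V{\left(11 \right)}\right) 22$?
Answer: $-2596$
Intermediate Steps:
$V{\left(U \right)} = 2 - U^{2}$
$\left(\left(5 - 4\right) 1 + V{\left(11 \right)}\right) 22 = \left(\left(5 - 4\right) 1 + \left(2 - 11^{2}\right)\right) 22 = \left(1 \cdot 1 + \left(2 - 121\right)\right) 22 = \left(1 + \left(2 - 121\right)\right) 22 = \left(1 - 119\right) 22 = \left(-118\right) 22 = -2596$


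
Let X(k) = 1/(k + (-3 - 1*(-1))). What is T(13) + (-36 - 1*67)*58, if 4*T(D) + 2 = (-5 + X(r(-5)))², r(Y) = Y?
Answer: -584853/98 ≈ -5967.9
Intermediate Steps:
X(k) = 1/(-2 + k) (X(k) = 1/(k + (-3 + 1)) = 1/(k - 2) = 1/(-2 + k))
T(D) = 599/98 (T(D) = -½ + (-5 + 1/(-2 - 5))²/4 = -½ + (-5 + 1/(-7))²/4 = -½ + (-5 - ⅐)²/4 = -½ + (-36/7)²/4 = -½ + (¼)*(1296/49) = -½ + 324/49 = 599/98)
T(13) + (-36 - 1*67)*58 = 599/98 + (-36 - 1*67)*58 = 599/98 + (-36 - 67)*58 = 599/98 - 103*58 = 599/98 - 5974 = -584853/98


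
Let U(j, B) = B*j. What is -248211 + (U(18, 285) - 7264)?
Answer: -250345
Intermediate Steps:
-248211 + (U(18, 285) - 7264) = -248211 + (285*18 - 7264) = -248211 + (5130 - 7264) = -248211 - 2134 = -250345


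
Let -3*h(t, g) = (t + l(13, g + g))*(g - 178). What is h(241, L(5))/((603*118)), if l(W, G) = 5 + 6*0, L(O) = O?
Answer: 7093/35577 ≈ 0.19937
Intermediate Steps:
l(W, G) = 5 (l(W, G) = 5 + 0 = 5)
h(t, g) = -(-178 + g)*(5 + t)/3 (h(t, g) = -(t + 5)*(g - 178)/3 = -(5 + t)*(-178 + g)/3 = -(-178 + g)*(5 + t)/3)
h(241, L(5))/((603*118)) = (890/3 - 5/3*5 + (178/3)*241 - ⅓*5*241)/((603*118)) = (890/3 - 25/3 + 42898/3 - 1205/3)/71154 = 14186*(1/71154) = 7093/35577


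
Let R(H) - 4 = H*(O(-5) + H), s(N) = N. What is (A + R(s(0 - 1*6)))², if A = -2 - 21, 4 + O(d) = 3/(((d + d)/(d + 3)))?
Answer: 34969/25 ≈ 1398.8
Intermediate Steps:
O(d) = -4 + 3*(3 + d)/(2*d) (O(d) = -4 + 3/(((d + d)/(d + 3))) = -4 + 3/(((2*d)/(3 + d))) = -4 + 3/((2*d/(3 + d))) = -4 + 3*((3 + d)/(2*d)) = -4 + 3*(3 + d)/(2*d))
A = -23
R(H) = 4 + H*(-17/5 + H) (R(H) = 4 + H*((½)*(9 - 5*(-5))/(-5) + H) = 4 + H*((½)*(-⅕)*(9 + 25) + H) = 4 + H*((½)*(-⅕)*34 + H) = 4 + H*(-17/5 + H))
(A + R(s(0 - 1*6)))² = (-23 + (4 + (0 - 1*6)² - 17*(0 - 1*6)/5))² = (-23 + (4 + (0 - 6)² - 17*(0 - 6)/5))² = (-23 + (4 + (-6)² - 17/5*(-6)))² = (-23 + (4 + 36 + 102/5))² = (-23 + 302/5)² = (187/5)² = 34969/25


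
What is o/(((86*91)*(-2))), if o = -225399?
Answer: 225399/15652 ≈ 14.401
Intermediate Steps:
o/(((86*91)*(-2))) = -225399/((86*91)*(-2)) = -225399/(7826*(-2)) = -225399/(-15652) = -225399*(-1/15652) = 225399/15652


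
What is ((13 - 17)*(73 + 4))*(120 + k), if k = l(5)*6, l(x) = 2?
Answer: -40656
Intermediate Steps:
k = 12 (k = 2*6 = 12)
((13 - 17)*(73 + 4))*(120 + k) = ((13 - 17)*(73 + 4))*(120 + 12) = -4*77*132 = -308*132 = -40656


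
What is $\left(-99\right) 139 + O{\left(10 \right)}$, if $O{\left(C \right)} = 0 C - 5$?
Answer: $-13766$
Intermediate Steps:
$O{\left(C \right)} = -5$ ($O{\left(C \right)} = 0 - 5 = -5$)
$\left(-99\right) 139 + O{\left(10 \right)} = \left(-99\right) 139 - 5 = -13761 - 5 = -13766$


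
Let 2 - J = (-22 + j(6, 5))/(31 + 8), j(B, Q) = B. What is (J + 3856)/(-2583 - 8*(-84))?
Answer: -150478/74529 ≈ -2.0191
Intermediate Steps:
J = 94/39 (J = 2 - (-22 + 6)/(31 + 8) = 2 - (-16)/39 = 2 - 1*(-16/39) = 2 + 16/39 = 94/39 ≈ 2.4103)
(J + 3856)/(-2583 - 8*(-84)) = (94/39 + 3856)/(-2583 - 8*(-84)) = 150478/(39*(-2583 + 672)) = (150478/39)/(-1911) = (150478/39)*(-1/1911) = -150478/74529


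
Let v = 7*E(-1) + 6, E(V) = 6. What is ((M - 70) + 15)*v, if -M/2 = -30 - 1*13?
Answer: 1488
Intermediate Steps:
M = 86 (M = -2*(-30 - 1*13) = -2*(-30 - 13) = -2*(-43) = 86)
v = 48 (v = 7*6 + 6 = 42 + 6 = 48)
((M - 70) + 15)*v = ((86 - 70) + 15)*48 = (16 + 15)*48 = 31*48 = 1488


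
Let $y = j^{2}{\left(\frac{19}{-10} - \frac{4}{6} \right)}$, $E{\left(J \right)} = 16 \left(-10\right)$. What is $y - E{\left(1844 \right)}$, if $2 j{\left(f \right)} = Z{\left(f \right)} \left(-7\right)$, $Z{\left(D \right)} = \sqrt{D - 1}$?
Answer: $\frac{13957}{120} \approx 116.31$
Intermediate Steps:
$E{\left(J \right)} = -160$
$Z{\left(D \right)} = \sqrt{-1 + D}$
$j{\left(f \right)} = - \frac{7 \sqrt{-1 + f}}{2}$ ($j{\left(f \right)} = \frac{\sqrt{-1 + f} \left(-7\right)}{2} = \frac{\left(-7\right) \sqrt{-1 + f}}{2} = - \frac{7 \sqrt{-1 + f}}{2}$)
$y = - \frac{5243}{120}$ ($y = \left(- \frac{7 \sqrt{-1 + \left(\frac{19}{-10} - \frac{4}{6}\right)}}{2}\right)^{2} = \left(- \frac{7 \sqrt{-1 + \left(19 \left(- \frac{1}{10}\right) - \frac{2}{3}\right)}}{2}\right)^{2} = \left(- \frac{7 \sqrt{-1 - \frac{77}{30}}}{2}\right)^{2} = \left(- \frac{7 \sqrt{- \frac{107}{30}}}{2}\right)^{2} = \left(- \frac{7 \frac{i \sqrt{3210}}{30}}{2}\right)^{2} = \left(- \frac{7 i \sqrt{3210}}{60}\right)^{2} = - \frac{5243}{120} \approx -43.692$)
$y - E{\left(1844 \right)} = - \frac{5243}{120} - -160 = - \frac{5243}{120} + 160 = \frac{13957}{120}$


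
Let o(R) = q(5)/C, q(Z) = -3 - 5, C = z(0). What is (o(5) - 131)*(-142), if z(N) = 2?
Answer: 19170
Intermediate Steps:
C = 2
q(Z) = -8
o(R) = -4 (o(R) = -8/2 = -8*½ = -4)
(o(5) - 131)*(-142) = (-4 - 131)*(-142) = -135*(-142) = 19170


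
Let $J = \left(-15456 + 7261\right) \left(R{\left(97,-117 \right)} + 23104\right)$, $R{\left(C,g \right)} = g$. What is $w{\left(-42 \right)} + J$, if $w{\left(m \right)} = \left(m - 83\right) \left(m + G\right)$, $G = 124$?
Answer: $-188388715$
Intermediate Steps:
$w{\left(m \right)} = \left(-83 + m\right) \left(124 + m\right)$ ($w{\left(m \right)} = \left(m - 83\right) \left(m + 124\right) = \left(-83 + m\right) \left(124 + m\right)$)
$J = -188378465$ ($J = \left(-15456 + 7261\right) \left(-117 + 23104\right) = \left(-8195\right) 22987 = -188378465$)
$w{\left(-42 \right)} + J = \left(-10292 + \left(-42\right)^{2} + 41 \left(-42\right)\right) - 188378465 = \left(-10292 + 1764 - 1722\right) - 188378465 = -10250 - 188378465 = -188388715$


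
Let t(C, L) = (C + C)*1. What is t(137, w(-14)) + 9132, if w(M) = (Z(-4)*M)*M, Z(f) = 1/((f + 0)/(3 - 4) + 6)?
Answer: 9406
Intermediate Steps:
Z(f) = 1/(6 - f) (Z(f) = 1/(f/(-1) + 6) = 1/(f*(-1) + 6) = 1/(-f + 6) = 1/(6 - f))
w(M) = M²/10 (w(M) = ((-1/(-6 - 4))*M)*M = ((-1/(-10))*M)*M = ((-1*(-⅒))*M)*M = (M/10)*M = M²/10)
t(C, L) = 2*C (t(C, L) = (2*C)*1 = 2*C)
t(137, w(-14)) + 9132 = 2*137 + 9132 = 274 + 9132 = 9406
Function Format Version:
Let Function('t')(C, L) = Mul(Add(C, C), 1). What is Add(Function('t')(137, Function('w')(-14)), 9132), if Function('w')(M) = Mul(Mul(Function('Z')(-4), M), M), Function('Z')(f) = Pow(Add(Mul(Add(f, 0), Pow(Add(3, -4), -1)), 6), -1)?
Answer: 9406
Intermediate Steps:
Function('Z')(f) = Pow(Add(6, Mul(-1, f)), -1) (Function('Z')(f) = Pow(Add(Mul(f, Pow(-1, -1)), 6), -1) = Pow(Add(Mul(f, -1), 6), -1) = Pow(Add(Mul(-1, f), 6), -1) = Pow(Add(6, Mul(-1, f)), -1))
Function('w')(M) = Mul(Rational(1, 10), Pow(M, 2)) (Function('w')(M) = Mul(Mul(Mul(-1, Pow(Add(-6, -4), -1)), M), M) = Mul(Mul(Mul(-1, Pow(-10, -1)), M), M) = Mul(Mul(Mul(-1, Rational(-1, 10)), M), M) = Mul(Mul(Rational(1, 10), M), M) = Mul(Rational(1, 10), Pow(M, 2)))
Function('t')(C, L) = Mul(2, C) (Function('t')(C, L) = Mul(Mul(2, C), 1) = Mul(2, C))
Add(Function('t')(137, Function('w')(-14)), 9132) = Add(Mul(2, 137), 9132) = Add(274, 9132) = 9406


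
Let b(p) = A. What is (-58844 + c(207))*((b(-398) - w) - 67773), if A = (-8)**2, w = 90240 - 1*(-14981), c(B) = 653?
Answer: 10062969630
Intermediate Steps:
w = 105221 (w = 90240 + 14981 = 105221)
A = 64
b(p) = 64
(-58844 + c(207))*((b(-398) - w) - 67773) = (-58844 + 653)*((64 - 1*105221) - 67773) = -58191*((64 - 105221) - 67773) = -58191*(-105157 - 67773) = -58191*(-172930) = 10062969630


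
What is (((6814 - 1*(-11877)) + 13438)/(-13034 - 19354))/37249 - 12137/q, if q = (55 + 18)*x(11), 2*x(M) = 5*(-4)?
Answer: 7321151756837/440343523380 ≈ 16.626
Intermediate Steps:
x(M) = -10 (x(M) = (5*(-4))/2 = (½)*(-20) = -10)
q = -730 (q = (55 + 18)*(-10) = 73*(-10) = -730)
(((6814 - 1*(-11877)) + 13438)/(-13034 - 19354))/37249 - 12137/q = (((6814 - 1*(-11877)) + 13438)/(-13034 - 19354))/37249 - 12137/(-730) = (((6814 + 11877) + 13438)/(-32388))*(1/37249) - 12137*(-1/730) = ((18691 + 13438)*(-1/32388))*(1/37249) + 12137/730 = (32129*(-1/32388))*(1/37249) + 12137/730 = -32129/32388*1/37249 + 12137/730 = -32129/1206420612 + 12137/730 = 7321151756837/440343523380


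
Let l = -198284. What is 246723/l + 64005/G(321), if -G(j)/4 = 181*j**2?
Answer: -767443435373/616346679594 ≈ -1.2451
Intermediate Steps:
G(j) = -724*j**2
246723/l + 64005/G(321) = 246723/(-198284) + 64005/((-724*321**2)) = 246723*(-1/198284) + 64005/((-724*103041)) = -246723/198284 + 64005/(-74601684) = -246723/198284 + 64005*(-1/74601684) = -246723/198284 - 21335/24867228 = -767443435373/616346679594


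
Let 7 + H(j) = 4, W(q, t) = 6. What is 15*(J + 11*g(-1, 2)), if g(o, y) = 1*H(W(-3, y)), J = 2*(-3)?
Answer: -585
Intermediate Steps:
J = -6
H(j) = -3 (H(j) = -7 + 4 = -3)
g(o, y) = -3 (g(o, y) = 1*(-3) = -3)
15*(J + 11*g(-1, 2)) = 15*(-6 + 11*(-3)) = 15*(-6 - 33) = 15*(-39) = -585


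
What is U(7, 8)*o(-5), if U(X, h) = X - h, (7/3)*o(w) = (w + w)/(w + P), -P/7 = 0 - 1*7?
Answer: 15/154 ≈ 0.097403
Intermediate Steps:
P = 49 (P = -7*(0 - 1*7) = -7*(0 - 7) = -7*(-7) = 49)
o(w) = 6*w/(7*(49 + w)) (o(w) = 3*((w + w)/(w + 49))/7 = 3*((2*w)/(49 + w))/7 = 3*(2*w/(49 + w))/7 = 6*w/(7*(49 + w)))
U(7, 8)*o(-5) = (7 - 1*8)*((6/7)*(-5)/(49 - 5)) = (7 - 8)*((6/7)*(-5)/44) = -6*(-5)/(7*44) = -1*(-15/154) = 15/154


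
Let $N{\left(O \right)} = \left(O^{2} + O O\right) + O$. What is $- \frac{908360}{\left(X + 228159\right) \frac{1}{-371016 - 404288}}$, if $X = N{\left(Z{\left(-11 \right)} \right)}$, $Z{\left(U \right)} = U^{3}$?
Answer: $\frac{70425514144}{376995} \approx 1.8681 \cdot 10^{5}$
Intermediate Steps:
$N{\left(O \right)} = O + 2 O^{2}$ ($N{\left(O \right)} = \left(O^{2} + O^{2}\right) + O = 2 O^{2} + O = O + 2 O^{2}$)
$X = 3541791$ ($X = \left(-11\right)^{3} \left(1 + 2 \left(-11\right)^{3}\right) = - 1331 \left(1 + 2 \left(-1331\right)\right) = - 1331 \left(1 - 2662\right) = \left(-1331\right) \left(-2661\right) = 3541791$)
$- \frac{908360}{\left(X + 228159\right) \frac{1}{-371016 - 404288}} = - \frac{908360}{\left(3541791 + 228159\right) \frac{1}{-371016 - 404288}} = - \frac{908360}{3769950 \frac{1}{-775304}} = - \frac{908360}{3769950 \left(- \frac{1}{775304}\right)} = - \frac{908360}{- \frac{1884975}{387652}} = \left(-908360\right) \left(- \frac{387652}{1884975}\right) = \frac{70425514144}{376995}$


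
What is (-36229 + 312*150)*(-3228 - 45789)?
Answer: -518158707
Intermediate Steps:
(-36229 + 312*150)*(-3228 - 45789) = (-36229 + 46800)*(-49017) = 10571*(-49017) = -518158707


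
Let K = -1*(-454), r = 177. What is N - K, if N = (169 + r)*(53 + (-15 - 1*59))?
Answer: -7720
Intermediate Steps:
K = 454
N = -7266 (N = (169 + 177)*(53 + (-15 - 1*59)) = 346*(53 + (-15 - 59)) = 346*(53 - 74) = 346*(-21) = -7266)
N - K = -7266 - 1*454 = -7266 - 454 = -7720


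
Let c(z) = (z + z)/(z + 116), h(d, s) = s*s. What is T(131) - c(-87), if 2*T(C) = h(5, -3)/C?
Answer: 1581/262 ≈ 6.0343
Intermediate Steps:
h(d, s) = s²
c(z) = 2*z/(116 + z) (c(z) = (2*z)/(116 + z) = 2*z/(116 + z))
T(C) = 9/(2*C) (T(C) = ((-3)²/C)/2 = (9/C)/2 = 9/(2*C))
T(131) - c(-87) = (9/2)/131 - 2*(-87)/(116 - 87) = (9/2)*(1/131) - 2*(-87)/29 = 9/262 - 2*(-87)/29 = 9/262 - 1*(-6) = 9/262 + 6 = 1581/262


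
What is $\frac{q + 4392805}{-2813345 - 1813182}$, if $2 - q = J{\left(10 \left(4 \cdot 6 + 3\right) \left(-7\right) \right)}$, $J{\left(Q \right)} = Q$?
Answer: $- \frac{4394697}{4626527} \approx -0.94989$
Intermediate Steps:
$q = 1892$ ($q = 2 - 10 \left(4 \cdot 6 + 3\right) \left(-7\right) = 2 - 10 \left(24 + 3\right) \left(-7\right) = 2 - 10 \cdot 27 \left(-7\right) = 2 - 270 \left(-7\right) = 2 - -1890 = 2 + 1890 = 1892$)
$\frac{q + 4392805}{-2813345 - 1813182} = \frac{1892 + 4392805}{-2813345 - 1813182} = \frac{4394697}{-4626527} = 4394697 \left(- \frac{1}{4626527}\right) = - \frac{4394697}{4626527}$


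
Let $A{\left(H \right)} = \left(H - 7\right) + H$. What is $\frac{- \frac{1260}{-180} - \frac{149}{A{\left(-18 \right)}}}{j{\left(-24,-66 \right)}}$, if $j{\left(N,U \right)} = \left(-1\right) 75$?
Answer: $- \frac{6}{43} \approx -0.13953$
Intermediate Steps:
$A{\left(H \right)} = -7 + 2 H$ ($A{\left(H \right)} = \left(-7 + H\right) + H = -7 + 2 H$)
$j{\left(N,U \right)} = -75$
$\frac{- \frac{1260}{-180} - \frac{149}{A{\left(-18 \right)}}}{j{\left(-24,-66 \right)}} = \frac{- \frac{1260}{-180} - \frac{149}{-7 + 2 \left(-18\right)}}{-75} = \left(\left(-1260\right) \left(- \frac{1}{180}\right) - \frac{149}{-7 - 36}\right) \left(- \frac{1}{75}\right) = \left(7 - \frac{149}{-43}\right) \left(- \frac{1}{75}\right) = \left(7 - - \frac{149}{43}\right) \left(- \frac{1}{75}\right) = \left(7 + \frac{149}{43}\right) \left(- \frac{1}{75}\right) = \frac{450}{43} \left(- \frac{1}{75}\right) = - \frac{6}{43}$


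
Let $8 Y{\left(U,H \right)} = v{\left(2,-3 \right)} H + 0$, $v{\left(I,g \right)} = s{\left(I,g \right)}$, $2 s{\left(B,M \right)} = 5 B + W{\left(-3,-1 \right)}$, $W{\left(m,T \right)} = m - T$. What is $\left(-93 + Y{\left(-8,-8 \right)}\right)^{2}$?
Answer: $9409$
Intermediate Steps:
$s{\left(B,M \right)} = -1 + \frac{5 B}{2}$ ($s{\left(B,M \right)} = \frac{5 B - 2}{2} = \frac{-2 + 5 B}{2} = -1 + \frac{5 B}{2}$)
$v{\left(I,g \right)} = -1 + \frac{5 I}{2}$
$Y{\left(U,H \right)} = \frac{H}{2}$ ($Y{\left(U,H \right)} = \frac{\left(-1 + \frac{5}{2} \cdot 2\right) H + 0}{8} = \frac{\left(-1 + 5\right) H + 0}{8} = \frac{4 H + 0}{8} = \frac{4 H}{8} = \frac{H}{2}$)
$\left(-93 + Y{\left(-8,-8 \right)}\right)^{2} = \left(-93 + \frac{1}{2} \left(-8\right)\right)^{2} = \left(-93 - 4\right)^{2} = \left(-97\right)^{2} = 9409$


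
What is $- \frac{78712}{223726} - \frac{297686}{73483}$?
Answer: $- \frac{36192045966}{8220028829} \approx -4.4029$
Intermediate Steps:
$- \frac{78712}{223726} - \frac{297686}{73483} = \left(-78712\right) \frac{1}{223726} - \frac{297686}{73483} = - \frac{39356}{111863} - \frac{297686}{73483} = - \frac{36192045966}{8220028829}$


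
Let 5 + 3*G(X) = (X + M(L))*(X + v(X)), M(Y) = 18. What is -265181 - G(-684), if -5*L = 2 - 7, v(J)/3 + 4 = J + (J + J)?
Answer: -5358970/3 ≈ -1.7863e+6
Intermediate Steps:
v(J) = -12 + 9*J (v(J) = -12 + 3*(J + (J + J)) = -12 + 3*(J + 2*J) = -12 + 3*(3*J) = -12 + 9*J)
L = 1 (L = -(2 - 7)/5 = -⅕*(-5) = 1)
G(X) = -5/3 + (-12 + 10*X)*(18 + X)/3 (G(X) = -5/3 + ((X + 18)*(X + (-12 + 9*X)))/3 = -5/3 + ((18 + X)*(-12 + 10*X))/3 = -5/3 + ((-12 + 10*X)*(18 + X))/3 = -5/3 + (-12 + 10*X)*(18 + X)/3)
-265181 - G(-684) = -265181 - (-221/3 + 56*(-684) + (10/3)*(-684)²) = -265181 - (-221/3 - 38304 + (10/3)*467856) = -265181 - (-221/3 - 38304 + 1559520) = -265181 - 1*4563427/3 = -265181 - 4563427/3 = -5358970/3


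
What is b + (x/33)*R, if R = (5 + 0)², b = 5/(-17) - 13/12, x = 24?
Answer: 37709/2244 ≈ 16.804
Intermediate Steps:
b = -281/204 (b = 5*(-1/17) - 13*1/12 = -5/17 - 13/12 = -281/204 ≈ -1.3775)
R = 25 (R = 5² = 25)
b + (x/33)*R = -281/204 + (24/33)*25 = -281/204 + (24*(1/33))*25 = -281/204 + (8/11)*25 = -281/204 + 200/11 = 37709/2244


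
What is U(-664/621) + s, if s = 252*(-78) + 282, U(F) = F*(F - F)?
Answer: -19374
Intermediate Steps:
U(F) = 0 (U(F) = F*0 = 0)
s = -19374 (s = -19656 + 282 = -19374)
U(-664/621) + s = 0 - 19374 = -19374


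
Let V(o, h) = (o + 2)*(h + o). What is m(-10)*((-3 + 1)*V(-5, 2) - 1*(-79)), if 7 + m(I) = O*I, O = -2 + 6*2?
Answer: -6527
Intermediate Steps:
V(o, h) = (2 + o)*(h + o)
O = 10 (O = -2 + 12 = 10)
m(I) = -7 + 10*I
m(-10)*((-3 + 1)*V(-5, 2) - 1*(-79)) = (-7 + 10*(-10))*((-3 + 1)*((-5)**2 + 2*2 + 2*(-5) + 2*(-5)) - 1*(-79)) = (-7 - 100)*(-2*(25 + 4 - 10 - 10) + 79) = -107*(-2*9 + 79) = -107*(-18 + 79) = -107*61 = -6527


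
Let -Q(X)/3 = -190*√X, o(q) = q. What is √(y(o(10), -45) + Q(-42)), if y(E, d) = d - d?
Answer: 6^(¾)*7^(¼)*√95*√I ≈ 42.977 + 42.977*I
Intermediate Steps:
y(E, d) = 0
Q(X) = 570*√X (Q(X) = -(-570)*√X = 570*√X)
√(y(o(10), -45) + Q(-42)) = √(0 + 570*√(-42)) = √(0 + 570*(I*√42)) = √(0 + 570*I*√42) = √(570*I*√42) = 6^(¾)*7^(¼)*√95*√I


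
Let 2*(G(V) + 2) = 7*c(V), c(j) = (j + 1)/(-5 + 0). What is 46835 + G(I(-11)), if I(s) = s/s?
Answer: 234158/5 ≈ 46832.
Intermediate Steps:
I(s) = 1
c(j) = -1/5 - j/5 (c(j) = (1 + j)/(-5) = (1 + j)*(-1/5) = -1/5 - j/5)
G(V) = -27/10 - 7*V/10 (G(V) = -2 + (7*(-1/5 - V/5))/2 = -2 + (-7/5 - 7*V/5)/2 = -2 + (-7/10 - 7*V/10) = -27/10 - 7*V/10)
46835 + G(I(-11)) = 46835 + (-27/10 - 7/10*1) = 46835 + (-27/10 - 7/10) = 46835 - 17/5 = 234158/5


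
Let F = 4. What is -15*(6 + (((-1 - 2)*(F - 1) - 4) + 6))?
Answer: 15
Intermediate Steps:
-15*(6 + (((-1 - 2)*(F - 1) - 4) + 6)) = -15*(6 + (((-1 - 2)*(4 - 1) - 4) + 6)) = -15*(6 + ((-3*3 - 4) + 6)) = -15*(6 + ((-9 - 4) + 6)) = -15*(6 + (-13 + 6)) = -15*(6 - 7) = -15*(-1) = 15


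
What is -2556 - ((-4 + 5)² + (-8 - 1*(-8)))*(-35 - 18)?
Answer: -2503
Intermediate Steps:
-2556 - ((-4 + 5)² + (-8 - 1*(-8)))*(-35 - 18) = -2556 - (1² + (-8 + 8))*(-53) = -2556 - (1 + 0)*(-53) = -2556 - (-53) = -2556 - 1*(-53) = -2556 + 53 = -2503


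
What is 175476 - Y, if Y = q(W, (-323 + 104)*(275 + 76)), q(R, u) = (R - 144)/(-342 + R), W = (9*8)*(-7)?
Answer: 8247336/47 ≈ 1.7548e+5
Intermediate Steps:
W = -504 (W = 72*(-7) = -504)
q(R, u) = (-144 + R)/(-342 + R)
Y = 36/47 (Y = (-144 - 504)/(-342 - 504) = -648/(-846) = -1/846*(-648) = 36/47 ≈ 0.76596)
175476 - Y = 175476 - 1*36/47 = 175476 - 36/47 = 8247336/47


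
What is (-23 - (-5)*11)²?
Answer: 1024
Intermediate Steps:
(-23 - (-5)*11)² = (-23 - 5*(-11))² = (-23 + 55)² = 32² = 1024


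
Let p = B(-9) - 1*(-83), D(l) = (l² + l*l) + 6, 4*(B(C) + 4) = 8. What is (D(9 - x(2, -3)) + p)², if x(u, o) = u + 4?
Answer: 11025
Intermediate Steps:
B(C) = -2 (B(C) = -4 + (¼)*8 = -4 + 2 = -2)
x(u, o) = 4 + u
D(l) = 6 + 2*l² (D(l) = (l² + l²) + 6 = 2*l² + 6 = 6 + 2*l²)
p = 81 (p = -2 - 1*(-83) = -2 + 83 = 81)
(D(9 - x(2, -3)) + p)² = ((6 + 2*(9 - (4 + 2))²) + 81)² = ((6 + 2*(9 - 1*6)²) + 81)² = ((6 + 2*(9 - 6)²) + 81)² = ((6 + 2*3²) + 81)² = ((6 + 2*9) + 81)² = ((6 + 18) + 81)² = (24 + 81)² = 105² = 11025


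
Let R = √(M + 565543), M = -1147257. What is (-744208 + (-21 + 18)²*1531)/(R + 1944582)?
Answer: -710189542839/1890699868219 + 730429*I*√581714/3781399736438 ≈ -0.37562 + 0.00014733*I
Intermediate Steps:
R = I*√581714 (R = √(-1147257 + 565543) = √(-581714) = I*√581714 ≈ 762.7*I)
(-744208 + (-21 + 18)²*1531)/(R + 1944582) = (-744208 + (-21 + 18)²*1531)/(I*√581714 + 1944582) = (-744208 + (-3)²*1531)/(1944582 + I*√581714) = (-744208 + 9*1531)/(1944582 + I*√581714) = (-744208 + 13779)/(1944582 + I*√581714) = -730429/(1944582 + I*√581714)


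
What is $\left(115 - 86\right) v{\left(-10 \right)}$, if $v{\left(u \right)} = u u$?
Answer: $2900$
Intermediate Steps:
$v{\left(u \right)} = u^{2}$
$\left(115 - 86\right) v{\left(-10 \right)} = \left(115 - 86\right) \left(-10\right)^{2} = 29 \cdot 100 = 2900$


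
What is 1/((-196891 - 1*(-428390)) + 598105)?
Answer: 1/829604 ≈ 1.2054e-6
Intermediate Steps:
1/((-196891 - 1*(-428390)) + 598105) = 1/((-196891 + 428390) + 598105) = 1/(231499 + 598105) = 1/829604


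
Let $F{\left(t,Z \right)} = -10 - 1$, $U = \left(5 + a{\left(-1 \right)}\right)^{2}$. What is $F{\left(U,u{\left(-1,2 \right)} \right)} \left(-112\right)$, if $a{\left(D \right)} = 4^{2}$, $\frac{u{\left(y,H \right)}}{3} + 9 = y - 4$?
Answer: $1232$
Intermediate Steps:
$u{\left(y,H \right)} = -39 + 3 y$ ($u{\left(y,H \right)} = -27 + 3 \left(y - 4\right) = -27 + 3 \left(-4 + y\right) = -27 + \left(-12 + 3 y\right) = -39 + 3 y$)
$a{\left(D \right)} = 16$
$U = 441$ ($U = \left(5 + 16\right)^{2} = 21^{2} = 441$)
$F{\left(t,Z \right)} = -11$ ($F{\left(t,Z \right)} = -10 - 1 = -11$)
$F{\left(U,u{\left(-1,2 \right)} \right)} \left(-112\right) = \left(-11\right) \left(-112\right) = 1232$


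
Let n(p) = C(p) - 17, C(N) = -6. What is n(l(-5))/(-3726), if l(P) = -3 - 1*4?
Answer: 1/162 ≈ 0.0061728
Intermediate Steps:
l(P) = -7 (l(P) = -3 - 4 = -7)
n(p) = -23 (n(p) = -6 - 17 = -23)
n(l(-5))/(-3726) = -23/(-3726) = -23*(-1/3726) = 1/162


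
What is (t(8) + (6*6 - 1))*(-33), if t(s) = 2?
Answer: -1221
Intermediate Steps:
(t(8) + (6*6 - 1))*(-33) = (2 + (6*6 - 1))*(-33) = (2 + (36 - 1))*(-33) = (2 + 35)*(-33) = 37*(-33) = -1221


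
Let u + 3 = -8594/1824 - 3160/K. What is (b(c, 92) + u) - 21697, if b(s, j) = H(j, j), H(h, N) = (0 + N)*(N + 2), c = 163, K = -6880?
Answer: -512013991/39216 ≈ -13056.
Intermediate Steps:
H(h, N) = N*(2 + N)
u = -284407/39216 (u = -3 + (-8594/1824 - 3160/(-6880)) = -3 + (-8594*1/1824 - 3160*(-1/6880)) = -3 + (-4297/912 + 79/172) = -3 - 166759/39216 = -284407/39216 ≈ -7.2523)
b(s, j) = j*(2 + j)
(b(c, 92) + u) - 21697 = (92*(2 + 92) - 284407/39216) - 21697 = (92*94 - 284407/39216) - 21697 = (8648 - 284407/39216) - 21697 = 338855561/39216 - 21697 = -512013991/39216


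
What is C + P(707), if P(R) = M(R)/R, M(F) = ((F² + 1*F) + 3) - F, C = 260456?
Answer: 184642244/707 ≈ 2.6116e+5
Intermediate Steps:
M(F) = 3 + F² (M(F) = ((F² + F) + 3) - F = ((F + F²) + 3) - F = (3 + F + F²) - F = 3 + F²)
P(R) = (3 + R²)/R
C + P(707) = 260456 + (707 + 3/707) = 260456 + 499852/707 = 184642244/707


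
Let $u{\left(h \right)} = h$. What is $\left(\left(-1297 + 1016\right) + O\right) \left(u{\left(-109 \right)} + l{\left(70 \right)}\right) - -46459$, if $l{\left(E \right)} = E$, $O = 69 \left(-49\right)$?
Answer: $189277$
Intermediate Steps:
$O = -3381$
$\left(\left(-1297 + 1016\right) + O\right) \left(u{\left(-109 \right)} + l{\left(70 \right)}\right) - -46459 = \left(\left(-1297 + 1016\right) - 3381\right) \left(-109 + 70\right) - -46459 = \left(-281 - 3381\right) \left(-39\right) + 46459 = \left(-3662\right) \left(-39\right) + 46459 = 142818 + 46459 = 189277$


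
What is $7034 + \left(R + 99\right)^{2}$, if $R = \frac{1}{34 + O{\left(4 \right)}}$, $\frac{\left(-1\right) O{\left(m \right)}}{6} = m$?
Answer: $\frac{1685481}{100} \approx 16855.0$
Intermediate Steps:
$O{\left(m \right)} = - 6 m$
$R = \frac{1}{10}$ ($R = \frac{1}{34 - 24} = \frac{1}{10} \approx 0.1$)
$7034 + \left(R + 99\right)^{2} = 7034 + \left(\frac{1}{10} + 99\right)^{2} = 7034 + \left(\frac{991}{10}\right)^{2} = 7034 + \frac{982081}{100} = \frac{1685481}{100}$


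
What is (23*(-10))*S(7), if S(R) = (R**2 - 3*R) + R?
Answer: -8050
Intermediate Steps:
S(R) = R**2 - 2*R
(23*(-10))*S(7) = (23*(-10))*(7*(-2 + 7)) = -1610*5 = -230*35 = -8050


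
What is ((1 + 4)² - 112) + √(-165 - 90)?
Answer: -87 + I*√255 ≈ -87.0 + 15.969*I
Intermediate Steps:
((1 + 4)² - 112) + √(-165 - 90) = (5² - 112) + √(-255) = (25 - 112) + I*√255 = -87 + I*√255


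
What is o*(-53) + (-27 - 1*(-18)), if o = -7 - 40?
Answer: 2482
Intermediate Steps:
o = -47
o*(-53) + (-27 - 1*(-18)) = -47*(-53) + (-27 - 1*(-18)) = 2491 + (-27 + 18) = 2491 - 9 = 2482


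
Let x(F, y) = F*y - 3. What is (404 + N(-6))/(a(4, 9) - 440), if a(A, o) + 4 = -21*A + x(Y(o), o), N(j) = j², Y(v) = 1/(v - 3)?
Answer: -880/1059 ≈ -0.83097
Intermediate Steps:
Y(v) = 1/(-3 + v)
x(F, y) = -3 + F*y
a(A, o) = -7 - 21*A + o/(-3 + o) (a(A, o) = -4 + (-21*A + (-3 + o/(-3 + o))) = -4 + (-3 - 21*A + o/(-3 + o)) = -7 - 21*A + o/(-3 + o))
(404 + N(-6))/(a(4, 9) - 440) = (404 + (-6)²)/((9 - 7*(1 + 3*4)*(-3 + 9))/(-3 + 9) - 440) = (404 + 36)/((9 - 7*(1 + 12)*6)/6 - 440) = 440/((9 - 7*13*6)/6 - 440) = 440/((9 - 546)/6 - 440) = 440/((⅙)*(-537) - 440) = 440/(-179/2 - 440) = 440/(-1059/2) = 440*(-2/1059) = -880/1059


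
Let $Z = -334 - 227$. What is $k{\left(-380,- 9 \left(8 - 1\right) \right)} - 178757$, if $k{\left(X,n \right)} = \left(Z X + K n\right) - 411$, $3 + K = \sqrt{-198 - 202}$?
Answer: $34201 - 1260 i \approx 34201.0 - 1260.0 i$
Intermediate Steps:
$Z = -561$
$K = -3 + 20 i$ ($K = -3 + \sqrt{-198 - 202} = -3 + \sqrt{-400} = -3 + 20 i \approx -3.0 + 20.0 i$)
$k{\left(X,n \right)} = -411 - 561 X + n \left(-3 + 20 i\right)$ ($k{\left(X,n \right)} = \left(- 561 X + \left(-3 + 20 i\right) n\right) - 411 = \left(- 561 X + n \left(-3 + 20 i\right)\right) - 411 = -411 - 561 X + n \left(-3 + 20 i\right)$)
$k{\left(-380,- 9 \left(8 - 1\right) \right)} - 178757 = \left(-411 - -213180 - - 9 \left(8 - 1\right) \left(3 - 20 i\right)\right) - 178757 = \left(-411 + 213180 - \left(-9\right) 7 \left(3 - 20 i\right)\right) - 178757 = \left(-411 + 213180 - - 63 \left(3 - 20 i\right)\right) - 178757 = \left(-411 + 213180 + \left(189 - 1260 i\right)\right) - 178757 = \left(212958 - 1260 i\right) - 178757 = 34201 - 1260 i$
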